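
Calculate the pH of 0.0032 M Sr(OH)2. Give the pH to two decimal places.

Sr(OH)2 is a strong base (each formula unit releases 2 OH-); [OH-] = 0.0064 M.
pOH = -log(0.0064) = 2.19
pH = 14.00 - 2.19 = 11.81

pH = 11.81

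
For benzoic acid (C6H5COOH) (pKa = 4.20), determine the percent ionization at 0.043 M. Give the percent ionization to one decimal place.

C6H5COOH ⇌ C6H5COO- + H+; let x = [H+] at equilibrium.
Ka = 10^(−4.20) = 6.31 × 10^-5
x ≈ √(Ka·C₀) = √(6.31 × 10^-5 × 0.043) = 1.65 × 10^-3 M
Fraction ionized = 1.65 × 10^-3 / 0.043 = 0.0384 → 3.8%

3.8%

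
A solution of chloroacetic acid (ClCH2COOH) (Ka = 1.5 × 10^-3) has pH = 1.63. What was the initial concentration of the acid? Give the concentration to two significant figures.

[H+] = 10^(-1.63) = 2.34 × 10^-2 M = x
Ka = x²/(C₀ − x) ⇒ C₀ = x + x²/Ka
C₀ = 2.34 × 10^-2 + (2.34 × 10^-2)²/(1.5 × 10^-3) = 3.88 × 10^-1 M

C₀ = 3.9 × 10^-1 M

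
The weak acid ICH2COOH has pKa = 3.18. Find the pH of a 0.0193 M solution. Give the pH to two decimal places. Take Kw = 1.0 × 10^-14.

pH = 2.49

ICH2COOH ⇌ ICH2COO- + H+
Ka = 10^(−3.18) = 6.61 × 10^-4
From the ICE table, Ka = [H+]²/(0.0193 − [H+]) = 6.61 × 10^-4.
The 5% rule fails; solving [H+]² + Ka·[H+] − Ka·C₀ = 0 exactly:
[H+] = (−Ka + √(Ka² + 4·Ka·C₀))/2 = 3.26 × 10^-3 M
pH = −log[H+] = −log(3.26 × 10^-3) = 2.49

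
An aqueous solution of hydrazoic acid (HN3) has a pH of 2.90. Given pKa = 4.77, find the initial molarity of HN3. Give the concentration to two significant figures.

[H+] = 10^(-2.90) = 1.26 × 10^-3 M = x
Ka = 10^(−4.77) = 1.70 × 10^-5
Ka = x²/(C₀ − x) ⇒ C₀ = x + x²/Ka
C₀ = 1.26 × 10^-3 + (1.26 × 10^-3)²/(1.70 × 10^-5) = 9.46 × 10^-2 M

C₀ = 9.5 × 10^-2 M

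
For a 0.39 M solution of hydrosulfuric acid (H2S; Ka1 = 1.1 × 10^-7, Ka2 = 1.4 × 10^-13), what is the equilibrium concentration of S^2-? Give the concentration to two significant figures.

First ionization gives [H+] ≈ [HS-] = 2.07 × 10^-4 M.
Second step: Ka2 = [H+][S^2-]/[HS-] ≈ [S^2-] (since [H+] ≈ [HS-]).
So [S^2-] ≈ Ka2.

1.4 × 10^-13 M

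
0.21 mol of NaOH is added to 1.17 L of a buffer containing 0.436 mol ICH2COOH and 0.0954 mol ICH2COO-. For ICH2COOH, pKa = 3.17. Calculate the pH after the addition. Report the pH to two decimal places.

OH- converts ICH2COOH to ICH2COO-: ICH2COOH → 0.226 mol, ICH2COO- → 0.305 mol.
Henderson–Hasselbalch with mole ratio 0.305/0.226: pH = 3.17 + (+0.130)

pH = 3.30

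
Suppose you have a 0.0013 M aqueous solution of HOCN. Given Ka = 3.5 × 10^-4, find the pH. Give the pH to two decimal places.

HOCN ⇌ OCN- + H+
From the ICE table, Ka = [H+]²/(0.0013 − [H+]) = 3.5 × 10^-4.
Here C₀/Ka ≈ 3.71, so the small-[H+] approximation fails. Use the quadratic:
[H+] = [−0.00035 + √(0.00035² + 1.82e-06)]/2 = 5.22 × 10^-4 M
pH = −log[H+] = −log(5.22 × 10^-4) = 3.28

pH = 3.28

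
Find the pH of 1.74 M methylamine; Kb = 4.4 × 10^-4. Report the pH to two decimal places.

pH = 12.44

CH3NH2 + H2O ⇌ CH3NH3+ + OH-
Let x = [OH-] at equilibrium. Kb = x²/(1.74 − x).
Neglecting x in the denominator: x = √(4.4 × 10^-4 × 1.74) = 2.77 × 10^-2 M
Check: 1.6% ionized — well under 5%, approximation valid.
pOH = −log(2.77 × 10^-2) = 1.56; pH = 14.00 − 1.56 = 12.44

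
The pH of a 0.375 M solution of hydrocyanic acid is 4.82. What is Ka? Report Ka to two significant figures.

Ka = 6.1 × 10^-10

[H+] = 10^(-4.82) = 1.51 × 10^-5 M
At equilibrium [HA] = 0.375 − 1.51 × 10^-5 = 3.75 × 10^-1 M
Ka = [H+][A-]/[HA] = (1.51 × 10^-5)² / 3.75 × 10^-1 = 6.1 × 10^-10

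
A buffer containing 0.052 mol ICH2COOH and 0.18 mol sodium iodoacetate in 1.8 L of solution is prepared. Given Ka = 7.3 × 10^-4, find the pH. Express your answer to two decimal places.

pH = 3.68

pKa = −log(7.3 × 10^-4) = 3.137
Using pH = pKa + log([base]/[acid]) with [base]/[acid] = 0.18/0.052:
pH = 3.137 + (+0.539) = 3.68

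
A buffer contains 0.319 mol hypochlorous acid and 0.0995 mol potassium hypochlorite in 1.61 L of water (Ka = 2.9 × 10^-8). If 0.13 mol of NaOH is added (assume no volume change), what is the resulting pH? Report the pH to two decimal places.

After neutralization: n(HOCl) = 0.189 mol, n(OCl-) = 0.23 mol.
pKa = −log(2.9 × 10^-8) = 7.538
pH = pKa + log(n_OCl-/n_HOCl) = 7.538 + log(0.23/0.189) = 7.538 + (+0.085)

pH = 7.62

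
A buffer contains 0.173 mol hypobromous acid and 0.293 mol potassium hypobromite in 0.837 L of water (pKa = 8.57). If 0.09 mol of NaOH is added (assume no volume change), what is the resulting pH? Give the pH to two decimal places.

After neutralization: n(HOBr) = 0.083 mol, n(OBr-) = 0.383 mol.
Henderson–Hasselbalch with mole ratio 0.383/0.083: pH = 8.57 + (+0.664)

pH = 9.23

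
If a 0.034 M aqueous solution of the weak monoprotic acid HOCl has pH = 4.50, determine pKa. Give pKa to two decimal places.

[H+] = 10^(-4.50) = 3.16 × 10^-5 M
At equilibrium [HA] = 0.034 − 3.16 × 10^-5 = 3.40 × 10^-2 M
Ka = [H+][A-]/[HA] = (3.16 × 10^-5)² / 3.40 × 10^-2 = 2.94 × 10^-8
pKa = -log(2.94 × 10^-8) = 7.53

pKa = 7.53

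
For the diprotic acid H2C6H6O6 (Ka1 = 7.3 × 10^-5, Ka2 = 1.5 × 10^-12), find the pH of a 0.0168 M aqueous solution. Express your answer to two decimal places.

Since Ka1 ≫ Ka2, the first ionization dominates [H+].
Ka1 = x²/(0.0168 − x) = 7.3 × 10^-5
Solving the quadratic: x = (−Ka1 + √(Ka1² + 4·Ka1·C₀))/2 = 1.07 × 10^-3 M
pH = −log(1.07 × 10^-3) = 2.97

pH = 2.97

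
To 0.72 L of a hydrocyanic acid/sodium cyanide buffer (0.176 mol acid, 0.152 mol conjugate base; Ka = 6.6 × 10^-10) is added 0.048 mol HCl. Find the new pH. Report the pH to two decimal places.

pH = 8.85

Added H+ converts CN- to HCN: HCN → 0.224 mol, CN- → 0.104 mol.
pKa = −log(6.6 × 10^-10) = 9.180
pH = pKa + log([A⁻]/[HA]) = 9.180 + log(0.104/0.224) = 9.180 -0.333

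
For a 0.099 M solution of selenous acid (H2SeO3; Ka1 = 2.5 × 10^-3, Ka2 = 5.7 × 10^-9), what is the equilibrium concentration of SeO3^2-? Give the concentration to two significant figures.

5.7 × 10^-9 M

First ionization gives [H+] ≈ [HSeO3-] = 1.45 × 10^-2 M.
Second step: Ka2 = [H+][SeO3^2-]/[HSeO3-] ≈ [SeO3^2-] (since [H+] ≈ [HSeO3-]).
So [SeO3^2-] ≈ Ka2.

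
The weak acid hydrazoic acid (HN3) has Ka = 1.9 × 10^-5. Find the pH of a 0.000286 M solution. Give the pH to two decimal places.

HN3 ⇌ N3- + H+
Ka = [H+]²/(0.000286 − [H+]) = 1.9 × 10^-5
Here C₀/Ka ≈ 15.1, so the small-[H+] approximation fails. Use the quadratic:
[H+] = [−1.9e-05 + √(1.9e-05² + 2.17e-08)]/2 = 6.48 × 10^-5 M
pH = −log[H+] = −log(6.48 × 10^-5) = 4.19

pH = 4.19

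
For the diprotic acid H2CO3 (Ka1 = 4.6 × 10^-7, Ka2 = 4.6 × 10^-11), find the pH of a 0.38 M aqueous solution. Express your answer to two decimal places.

Since Ka1 ≫ Ka2, the first ionization dominates [H+].
Ka1 = x²/(0.38 − x) = 4.6 × 10^-7
x ≈ √(4.6 × 10^-7 × 0.38) = 4.18 × 10^-4 M
pH = −log(4.18 × 10^-4) = 3.38

pH = 3.38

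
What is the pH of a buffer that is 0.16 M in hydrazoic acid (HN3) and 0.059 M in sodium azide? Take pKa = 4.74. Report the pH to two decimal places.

Henderson–Hasselbalch: pH = pKa + log([N3-]/[HN3]) = 4.74 + log(0.059/0.16)
pH = 4.74 + (-0.433) = 4.31

pH = 4.31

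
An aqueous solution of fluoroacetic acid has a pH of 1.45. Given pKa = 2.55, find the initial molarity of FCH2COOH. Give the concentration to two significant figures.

[H+] = 10^(-1.45) = 3.55 × 10^-2 M = x
Ka = 10^(−2.55) = 2.82 × 10^-3
Ka = x²/(C₀ − x) ⇒ C₀ = x + x²/Ka
C₀ = 3.55 × 10^-2 + (3.55 × 10^-2)²/(2.82 × 10^-3) = 4.82 × 10^-1 M

C₀ = 4.8 × 10^-1 M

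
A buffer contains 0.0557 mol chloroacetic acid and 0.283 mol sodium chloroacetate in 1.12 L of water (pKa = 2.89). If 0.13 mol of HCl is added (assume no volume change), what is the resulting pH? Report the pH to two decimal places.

pH = 2.81

Added H+ converts ClCH2COO- to ClCH2COOH: ClCH2COOH → 0.186 mol, ClCH2COO- → 0.153 mol.
pH = pKa + log(n_ClCH2COO-/n_ClCH2COOH) = 2.89 + log(0.153/0.186) = 2.89 + (-0.085)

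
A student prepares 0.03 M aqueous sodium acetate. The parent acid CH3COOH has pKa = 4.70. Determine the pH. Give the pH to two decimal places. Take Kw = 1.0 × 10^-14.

pH = 8.59

CH3COO- is the conjugate base of the weak acid CH3COOH.
Ka = 10^(−4.70) = 2.00 × 10^-5
Kb = Kw/Ka = 1.0×10^-14 / 2.00 × 10^-5 = 5.00 × 10^-10
From the ICE table, Kb = [OH-]²/(0.03 − [OH-]) = 5.00 × 10^-10.
Since Kb ≪ C₀, [OH-] ≈ √(Kb·C₀) = 3.87 × 10^-6 M.
Check: 0.013% ionized — well under 5%, approximation valid.
pOH = −log(3.87 × 10^-6) = 5.41; pH = 14.00 − 5.41 = 8.59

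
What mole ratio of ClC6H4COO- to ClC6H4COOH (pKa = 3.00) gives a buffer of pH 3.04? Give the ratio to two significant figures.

ratio = 1.1

pH = pKa + log(r) ⇒ log(r) = 3.04 − 3.00 = +0.04
r = [ClC6H4COO-]/[ClC6H4COOH] = 10^(+0.04) = 1.1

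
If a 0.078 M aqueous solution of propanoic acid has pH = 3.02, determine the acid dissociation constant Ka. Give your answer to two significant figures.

[H+] = 10^(-3.02) = 9.55 × 10^-4 M
At equilibrium [HA] = 0.078 − 9.55 × 10^-4 = 7.70 × 10^-2 M
Ka = [H+][A-]/[HA] = (9.55 × 10^-4)² / 7.70 × 10^-2 = 1.2 × 10^-5

Ka = 1.2 × 10^-5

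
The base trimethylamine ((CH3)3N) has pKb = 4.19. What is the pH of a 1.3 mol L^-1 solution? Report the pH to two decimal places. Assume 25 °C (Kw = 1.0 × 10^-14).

(CH3)3N + H2O ⇌ (CH3)3NH+ + OH-
Kb = 10^(−4.19) = 6.46 × 10^-5
From the ICE table, Kb = [OH-]²/(1.3 − [OH-]) = 6.46 × 10^-5.
Neglecting [OH-] in the denominator: [OH-] = √(6.46 × 10^-5 × 1.3) = 9.16 × 10^-3 M
Check: 0.7% ionized — well under 5%, approximation valid.
pOH = −log(9.16 × 10^-3) = 2.04; pH = 14.00 − 2.04 = 11.96

pH = 11.96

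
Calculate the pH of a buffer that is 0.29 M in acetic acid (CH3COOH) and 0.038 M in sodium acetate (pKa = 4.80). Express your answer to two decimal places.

Henderson–Hasselbalch: pH = pKa + log([CH3COO-]/[CH3COOH]) = 4.80 + log(0.038/0.29)
pH = 4.80 + (-0.883) = 3.92

pH = 3.92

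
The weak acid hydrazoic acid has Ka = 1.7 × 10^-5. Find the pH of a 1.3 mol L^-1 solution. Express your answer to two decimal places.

HN3 ⇌ N3- + H+
From the ICE table, Ka = [H+]²/(1.3 − [H+]) = 1.7 × 10^-5.
Neglecting [H+] in the denominator: [H+] = √(1.7 × 10^-5 × 1.3) = 4.70 × 10^-3 M
Check: 0.36% ionized — well under 5%, approximation valid.
pH = −log[H+] = −log(4.70 × 10^-3) = 2.33

pH = 2.33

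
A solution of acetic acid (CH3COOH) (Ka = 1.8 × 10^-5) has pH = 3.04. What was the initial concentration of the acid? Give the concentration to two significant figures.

C₀ = 4.7 × 10^-2 M

[H+] = 10^(-3.04) = 9.12 × 10^-4 M = x
Ka = x²/(C₀ − x) ⇒ C₀ = x + x²/Ka
C₀ = 9.12 × 10^-4 + (9.12 × 10^-4)²/(1.8 × 10^-5) = 4.71 × 10^-2 M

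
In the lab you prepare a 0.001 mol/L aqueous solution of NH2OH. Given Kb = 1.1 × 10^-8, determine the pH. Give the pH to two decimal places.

pH = 8.52

NH2OH + H2O ⇌ NH3OH+ + OH-
From the ICE table, Kb = x²/(0.001 − x) = 1.1 × 10^-8.
Neglecting x in the denominator: x = √(1.1 × 10^-8 × 0.001) = 3.32 × 10^-6 M
(x/C₀ = 0.33% < 5%, so the approximation holds.)
pOH = −log(3.32 × 10^-6) = 5.48; pH = 14.00 − 5.48 = 8.52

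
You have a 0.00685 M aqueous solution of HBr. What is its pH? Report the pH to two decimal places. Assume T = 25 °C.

pH = 2.16

HBr is a strong acid and dissociates completely, so [H+] = 0.00685 M.
pH = -log(0.00685) = 2.16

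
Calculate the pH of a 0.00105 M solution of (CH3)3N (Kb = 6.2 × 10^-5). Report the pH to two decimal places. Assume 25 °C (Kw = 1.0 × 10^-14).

(CH3)3N + H2O ⇌ (CH3)3NH+ + OH-
From the ICE table, Kb = x²/(0.00105 − x) = 6.2 × 10^-5.
The 5% rule fails; solving x² + Kb·x − Kb·C₀ = 0 exactly:
x = [−6.2e-05 + √(6.2e-05² + 2.6e-07)]/2 = 2.26 × 10^-4 M
pOH = −log(2.26 × 10^-4) = 3.65; pH = 14.00 − 3.65 = 10.35

pH = 10.35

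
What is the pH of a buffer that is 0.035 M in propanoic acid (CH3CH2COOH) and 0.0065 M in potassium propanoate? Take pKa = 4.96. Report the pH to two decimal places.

pH = pKa + log([A⁻]/[HA]) = 4.96 + log(0.0065/0.035)
pH = 4.96 + (-0.731) = 4.23

pH = 4.23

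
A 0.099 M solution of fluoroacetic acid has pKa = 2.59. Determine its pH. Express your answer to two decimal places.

pH = 1.83

FCH2COOH ⇌ FCH2COO- + H+
Ka = 10^(−2.59) = 2.57 × 10^-3
Let x = [H+] at equilibrium. Ka = x²/(0.099 − x).
The 5% rule fails; solving x² + Ka·x − Ka·C₀ = 0 exactly:
x = (−Ka + √(Ka² + 4·Ka·C₀))/2 = 1.47 × 10^-2 M
pH = −log[H+] = −log(1.47 × 10^-2) = 1.83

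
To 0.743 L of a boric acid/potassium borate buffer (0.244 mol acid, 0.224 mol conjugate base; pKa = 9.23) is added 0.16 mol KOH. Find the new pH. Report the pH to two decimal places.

pH = 9.89

OH- converts B(OH)3 to B(OH)4-: B(OH)3 → 0.084 mol, B(OH)4- → 0.384 mol.
Henderson–Hasselbalch with mole ratio 0.384/0.084: pH = 9.23 + (+0.660)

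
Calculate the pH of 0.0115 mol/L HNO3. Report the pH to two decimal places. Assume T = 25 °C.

pH = 1.94

HNO3 is a strong acid and dissociates completely, so [H+] = 0.0115 M.
pH = -log(0.0115) = 1.94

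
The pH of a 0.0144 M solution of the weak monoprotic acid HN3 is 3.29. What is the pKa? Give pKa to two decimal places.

pKa = 4.72

[H+] = 10^(-3.29) = 5.13 × 10^-4 M
At equilibrium [HA] = 0.0144 − 5.13 × 10^-4 = 1.39 × 10^-2 M
Ka = [H+][A-]/[HA] = (5.13 × 10^-4)² / 1.39 × 10^-2 = 1.89 × 10^-5
pKa = -log(1.89 × 10^-5) = 4.72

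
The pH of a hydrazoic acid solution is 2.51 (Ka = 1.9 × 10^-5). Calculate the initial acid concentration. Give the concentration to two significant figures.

[H+] = 10^(-2.51) = 3.09 × 10^-3 M = x
Ka = x²/(C₀ − x) ⇒ C₀ = x + x²/Ka
C₀ = 3.09 × 10^-3 + (3.09 × 10^-3)²/(1.9 × 10^-5) = 5.06 × 10^-1 M

C₀ = 5.1 × 10^-1 M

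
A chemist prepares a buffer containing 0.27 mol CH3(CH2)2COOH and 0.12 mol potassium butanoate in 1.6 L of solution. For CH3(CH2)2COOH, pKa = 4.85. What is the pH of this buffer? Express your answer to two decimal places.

pH = 4.50

Henderson–Hasselbalch: pH = pKa + log([CH3(CH2)2COO-]/[CH3(CH2)2COOH]) = 4.85 + log(0.12/0.27)
pH = 4.85 + (-0.352) = 4.50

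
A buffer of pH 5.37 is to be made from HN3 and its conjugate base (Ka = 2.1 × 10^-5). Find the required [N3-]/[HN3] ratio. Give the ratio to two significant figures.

pKa = -log(2.1 × 10^-5) = 4.678
pH = pKa + log(r) ⇒ log(r) = 5.37 − 4.678 = +0.692
r = [N3-]/[HN3] = 10^(+0.692) = 4.92

ratio = 4.9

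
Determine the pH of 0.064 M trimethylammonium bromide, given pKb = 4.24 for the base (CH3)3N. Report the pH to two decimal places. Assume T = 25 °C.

(CH3)3NH+ is the conjugate acid of the weak base (CH3)3N.
Kb = 10^(−4.24) = 5.75 × 10^-5
Ka = Kw/Kb = 1.0×10^-14 / 5.75 × 10^-5 = 1.74 × 10^-10
Ka = x²/(0.064 − x) = 1.74 × 10^-10
Since Ka ≪ C₀, x ≈ √(Ka·C₀) = 3.34 × 10^-6 M.
Check: 0.0052% ionized — well under 5%, approximation valid.
pH = −log(3.34 × 10^-6) = 5.48

pH = 5.48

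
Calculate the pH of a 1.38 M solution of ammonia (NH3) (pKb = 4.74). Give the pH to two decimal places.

NH3 + H2O ⇌ NH4+ + OH-
Kb = 10^(−4.74) = 1.82 × 10^-5
From the ICE table, Kb = [OH-]²/(1.38 − [OH-]) = 1.82 × 10^-5.
Since Kb ≪ C₀, [OH-] ≈ √(Kb·C₀) = 5.01 × 10^-3 M.
pOH = −log(5.01 × 10^-3) = 2.30; pH = 14.00 − 2.30 = 11.70

pH = 11.70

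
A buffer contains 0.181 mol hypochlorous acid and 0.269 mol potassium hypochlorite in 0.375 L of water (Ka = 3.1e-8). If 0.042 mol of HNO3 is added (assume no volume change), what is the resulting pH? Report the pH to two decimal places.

Added H+ converts OCl- to HOCl: HOCl → 0.223 mol, OCl- → 0.227 mol.
pKa = −log(3.1 × 10^-8) = 7.509
pH = pKa + log(n_OCl-/n_HOCl) = 7.509 + log(0.227/0.223) = 7.509 + (+0.008)

pH = 7.52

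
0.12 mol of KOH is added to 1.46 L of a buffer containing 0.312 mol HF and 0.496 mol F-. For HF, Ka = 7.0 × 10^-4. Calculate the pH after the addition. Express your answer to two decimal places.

pH = 3.66

OH- converts HF to F-: HF → 0.192 mol, F- → 0.616 mol.
pKa = −log(7.0 × 10^-4) = 3.155
Henderson–Hasselbalch with mole ratio 0.616/0.192: pH = 3.155 + (+0.506)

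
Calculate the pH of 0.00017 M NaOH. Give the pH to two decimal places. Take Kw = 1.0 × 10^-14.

pH = 10.23

NaOH is a strong base; [OH-] = 0.00017 M.
pOH = -log(0.00017) = 3.77
pH = 14.00 - 3.77 = 10.23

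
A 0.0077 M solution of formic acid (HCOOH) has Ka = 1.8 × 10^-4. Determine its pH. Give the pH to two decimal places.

pH = 2.96

HCOOH ⇌ HCOO- + H+
Ka = [H+]²/(0.0077 − [H+]) = 1.8 × 10^-4
Here C₀/Ka ≈ 42.8, so the small-[H+] approximation fails. Use the quadratic:
[H+] = (−Ka + √(Ka² + 4·Ka·C₀))/2 = 1.09 × 10^-3 M
pH = −log(1.09 × 10^-3) = 2.96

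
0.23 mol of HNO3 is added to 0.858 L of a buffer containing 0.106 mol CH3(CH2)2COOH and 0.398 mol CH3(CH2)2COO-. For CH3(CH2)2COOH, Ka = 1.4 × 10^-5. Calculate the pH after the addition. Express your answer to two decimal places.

pH = 4.55

After neutralization: n(CH3(CH2)2COOH) = 0.336 mol, n(CH3(CH2)2COO-) = 0.168 mol.
pKa = −log(1.4 × 10^-5) = 4.854
pH = pKa + log([A⁻]/[HA]) = 4.854 + log(0.168/0.336) = 4.854 -0.301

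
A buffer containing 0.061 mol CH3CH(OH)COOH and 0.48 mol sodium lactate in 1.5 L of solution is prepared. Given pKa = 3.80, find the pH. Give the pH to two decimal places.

pH = 4.70

Using pH = pKa + log([base]/[acid]) with [base]/[acid] = 0.48/0.061:
pH = 3.80 + (+0.896) = 4.70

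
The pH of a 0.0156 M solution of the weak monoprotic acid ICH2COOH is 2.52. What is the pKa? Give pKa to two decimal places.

[H+] = 10^(-2.52) = 3.02 × 10^-3 M
At equilibrium [HA] = 0.0156 − 3.02 × 10^-3 = 1.26 × 10^-2 M
Ka = [H+][A-]/[HA] = (3.02 × 10^-3)² / 1.26 × 10^-2 = 7.24 × 10^-4
pKa = -log(7.24 × 10^-4) = 3.14

pKa = 3.14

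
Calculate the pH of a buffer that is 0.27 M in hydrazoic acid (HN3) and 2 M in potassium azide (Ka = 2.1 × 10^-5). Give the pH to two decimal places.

pH = 5.55

pKa = −log(2.1 × 10^-5) = 4.678
Using pH = pKa + log([base]/[acid]) with [base]/[acid] = 2/0.27:
pH = 4.678 + (+0.870) = 5.55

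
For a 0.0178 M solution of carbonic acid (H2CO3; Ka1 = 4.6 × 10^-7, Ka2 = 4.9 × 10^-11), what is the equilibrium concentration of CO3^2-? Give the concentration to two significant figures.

4.9 × 10^-11 M

First ionization gives [H+] ≈ [HCO3-] = 9.05 × 10^-5 M.
Second step: Ka2 = [H+][CO3^2-]/[HCO3-] ≈ [CO3^2-] (since [H+] ≈ [HCO3-]).
So [CO3^2-] ≈ Ka2.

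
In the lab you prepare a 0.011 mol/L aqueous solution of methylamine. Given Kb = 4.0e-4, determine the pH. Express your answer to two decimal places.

CH3NH2 + H2O ⇌ CH3NH3+ + OH-
Kb = [OH-]²/(0.011 − [OH-]) = 4.0 × 10^-4
Here C₀/Kb ≈ 27.5, so the small-[OH-] approximation fails. Use the quadratic:
[OH-] = [−0.0004 + √(0.0004² + 1.76e-05)]/2 = 1.91 × 10^-3 M
pOH = −log(1.91 × 10^-3) = 2.72; pH = 14.00 − 2.72 = 11.28

pH = 11.28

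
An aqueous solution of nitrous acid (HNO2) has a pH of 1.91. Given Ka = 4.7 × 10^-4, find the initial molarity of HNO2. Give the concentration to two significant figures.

[H+] = 10^(-1.91) = 1.23 × 10^-2 M = x
Ka = x²/(C₀ − x) ⇒ C₀ = x + x²/Ka
C₀ = 1.23 × 10^-2 + (1.23 × 10^-2)²/(4.7 × 10^-4) = 3.34 × 10^-1 M

C₀ = 3.3 × 10^-1 M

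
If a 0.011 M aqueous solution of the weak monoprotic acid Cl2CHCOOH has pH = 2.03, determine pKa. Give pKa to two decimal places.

[H+] = 10^(-2.03) = 9.33 × 10^-3 M
At equilibrium [HA] = 0.011 − 9.33 × 10^-3 = 1.67 × 10^-3 M
Ka = [H+][A-]/[HA] = (9.33 × 10^-3)² / 1.67 × 10^-3 = 5.21 × 10^-2
pKa = -log(5.21 × 10^-2) = 1.28

pKa = 1.28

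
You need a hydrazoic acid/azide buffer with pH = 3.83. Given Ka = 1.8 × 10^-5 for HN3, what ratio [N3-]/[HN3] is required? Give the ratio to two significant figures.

pKa = -log(1.8 × 10^-5) = 4.745
pH = pKa + log(r) ⇒ log(r) = 3.83 − 4.745 = -0.915
r = [N3-]/[HN3] = 10^(-0.915) = 0.122

ratio = 0.12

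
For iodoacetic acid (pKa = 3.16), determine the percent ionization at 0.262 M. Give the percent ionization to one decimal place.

5.0%

ICH2COOH ⇌ ICH2COO- + H+; let x = [H+] at equilibrium.
Ka = 10^(−3.16) = 6.92 × 10^-4
Solve x² + 0.000692x − 0.000181 = 0 → x = 1.31 × 10^-2 M
Fraction ionized = 1.31 × 10^-2 / 0.262 = 0.0500 → 5.0%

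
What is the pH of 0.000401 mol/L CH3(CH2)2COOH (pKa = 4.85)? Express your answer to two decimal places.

pH = 4.16

CH3(CH2)2COOH ⇌ CH3(CH2)2COO- + H+
Ka = 10^(−4.85) = 1.41 × 10^-5
Let x = [H+] at equilibrium. Ka = x²/(0.000401 − x).
Here C₀/Ka ≈ 28.4, so the small-x approximation fails. Use the quadratic:
x = (−Ka + √(Ka² + 4·Ka·C₀))/2 = 6.85 × 10^-5 M
pH = −log[H+] = −log(6.85 × 10^-5) = 4.16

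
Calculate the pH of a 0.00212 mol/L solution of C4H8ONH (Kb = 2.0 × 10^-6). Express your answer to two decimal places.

C4H8ONH + H2O ⇌ C4H8ONH2+ + OH-
From the ICE table, Kb = x²/(0.00212 − x) = 2.0 × 10^-6.
Assume x ≪ 0.00212: x ≈ √(2.0 × 10^-6 × 0.00212) = 6.51 × 10^-5 M
pOH = 4.19, so pH = 14.00 − pOH = 9.81

pH = 9.81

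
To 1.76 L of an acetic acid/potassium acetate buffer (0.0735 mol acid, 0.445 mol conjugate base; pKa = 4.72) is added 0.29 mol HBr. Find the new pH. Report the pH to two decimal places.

Added H+ converts CH3COO- to CH3COOH: CH3COOH → 0.363 mol, CH3COO- → 0.155 mol.
Henderson–Hasselbalch with mole ratio 0.155/0.363: pH = 4.72 + (-0.370)

pH = 4.35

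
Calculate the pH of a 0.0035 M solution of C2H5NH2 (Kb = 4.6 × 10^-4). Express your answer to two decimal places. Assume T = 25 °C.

C2H5NH2 + H2O ⇌ C2H5NH3+ + OH-
From the ICE table, Kb = x²/(0.0035 − x) = 4.6 × 10^-4.
x is not negligible relative to C₀; solve x² + 0.00046·x − 1.61e-06 = 0.
x = [−0.00046 + √(0.00046² + 6.44e-06)]/2 = 1.06 × 10^-3 M
pOH = 2.97, so pH = 14.00 − pOH = 11.03

pH = 11.03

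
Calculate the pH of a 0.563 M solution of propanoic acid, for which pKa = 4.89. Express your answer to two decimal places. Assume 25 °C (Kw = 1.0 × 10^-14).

pH = 2.57

CH3CH2COOH ⇌ CH3CH2COO- + H+
Ka = 10^(−4.89) = 1.29 × 10^-5
Let x = [H+] at equilibrium. Ka = x²/(0.563 − x).
Neglecting x in the denominator: x = √(1.29 × 10^-5 × 0.563) = 2.69 × 10^-3 M
Check: 0.48% ionized — well under 5%, approximation valid.
pH = −log(2.69 × 10^-3) = 2.57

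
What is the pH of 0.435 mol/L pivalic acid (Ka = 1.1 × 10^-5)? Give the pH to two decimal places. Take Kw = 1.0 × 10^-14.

pH = 2.66

(CH3)3CCOOH ⇌ (CH3)3CCOO- + H+
From the ICE table, Ka = [H+]²/(0.435 − [H+]) = 1.1 × 10^-5.
Neglecting [H+] in the denominator: [H+] = √(1.1 × 10^-5 × 0.435) = 2.19 × 10^-3 M
Check: 0.5% ionized — well under 5%, approximation valid.
pH = −log(2.19 × 10^-3) = 2.66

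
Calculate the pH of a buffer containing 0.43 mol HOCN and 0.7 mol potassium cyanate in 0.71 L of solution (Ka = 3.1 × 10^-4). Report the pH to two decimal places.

pH = 3.72

pKa = −log(3.1 × 10^-4) = 3.509
pH = pKa + log([A⁻]/[HA]) = 3.509 + log(0.7/0.43)
pH = 3.509 + (+0.212) = 3.72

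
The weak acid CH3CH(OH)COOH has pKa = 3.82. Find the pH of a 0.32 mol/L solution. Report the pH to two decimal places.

pH = 2.16

CH3CH(OH)COOH ⇌ CH3CH(OH)COO- + H+
Ka = 10^(−3.82) = 1.51 × 10^-4
From the ICE table, Ka = x²/(0.32 − x) = 1.51 × 10^-4.
Since Ka ≪ C₀, x ≈ √(Ka·C₀) = 6.95 × 10^-3 M.
Check: 2.2% ionized — well under 5%, approximation valid.
pH = −log[H+] = −log(6.95 × 10^-3) = 2.16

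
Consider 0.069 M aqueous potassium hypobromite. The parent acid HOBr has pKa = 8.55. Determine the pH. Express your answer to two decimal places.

pH = 10.69

OBr- is the conjugate base of the weak acid HOBr.
Ka = 10^(−8.55) = 2.82 × 10^-9
Kb = Kw/Ka = 1.0×10^-14 / 2.82 × 10^-9 = 3.55 × 10^-6
Kb = [OH-]²/(0.069 − [OH-]) = 3.55 × 10^-6
Neglecting [OH-] in the denominator: [OH-] = √(3.55 × 10^-6 × 0.069) = 4.95 × 10^-4 M
pOH = 3.31, so pH = 14.00 − pOH = 10.69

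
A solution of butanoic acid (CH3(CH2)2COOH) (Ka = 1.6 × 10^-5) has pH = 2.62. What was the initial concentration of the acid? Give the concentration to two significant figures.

C₀ = 3.6 × 10^-1 M

[H+] = 10^(-2.62) = 2.40 × 10^-3 M = x
Ka = x²/(C₀ − x) ⇒ C₀ = x + x²/Ka
C₀ = 2.40 × 10^-3 + (2.40 × 10^-3)²/(1.6 × 10^-5) = 3.62 × 10^-1 M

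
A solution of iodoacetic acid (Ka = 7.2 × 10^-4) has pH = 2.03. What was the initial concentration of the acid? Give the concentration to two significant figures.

[H+] = 10^(-2.03) = 9.33 × 10^-3 M = x
Ka = x²/(C₀ − x) ⇒ C₀ = x + x²/Ka
C₀ = 9.33 × 10^-3 + (9.33 × 10^-3)²/(7.2 × 10^-4) = 1.30 × 10^-1 M

C₀ = 1.3 × 10^-1 M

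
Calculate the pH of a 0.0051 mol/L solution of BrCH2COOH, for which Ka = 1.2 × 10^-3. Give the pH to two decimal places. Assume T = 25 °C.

BrCH2COOH ⇌ BrCH2COO- + H+
Ka = [H+]²/(0.0051 − [H+]) = 1.2 × 10^-3
Here C₀/Ka ≈ 4.25, so the small-[H+] approximation fails. Use the quadratic:
[H+] = (−Ka + √(Ka² + 4·Ka·C₀))/2 = 1.95 × 10^-3 M
pH = −log(1.95 × 10^-3) = 2.71

pH = 2.71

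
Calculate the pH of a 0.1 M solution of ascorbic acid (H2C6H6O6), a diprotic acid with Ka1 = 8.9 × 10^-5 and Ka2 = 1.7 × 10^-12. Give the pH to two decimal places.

pH = 2.53

Since Ka1 ≫ Ka2, the first ionization dominates [H+].
Ka1 = x²/(0.1 − x) = 8.9 × 10^-5
x ≈ √(8.9 × 10^-5 × 0.1) = 2.98 × 10^-3 M
pH = −log(2.98 × 10^-3) = 2.53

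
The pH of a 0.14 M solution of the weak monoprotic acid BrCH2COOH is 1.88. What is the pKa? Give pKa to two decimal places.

[H+] = 10^(-1.88) = 1.32 × 10^-2 M
At equilibrium [HA] = 0.14 − 1.32 × 10^-2 = 1.27 × 10^-1 M
Ka = [H+][A-]/[HA] = (1.32 × 10^-2)² / 1.27 × 10^-1 = 1.37 × 10^-3
pKa = -log(1.37 × 10^-3) = 2.86

pKa = 2.86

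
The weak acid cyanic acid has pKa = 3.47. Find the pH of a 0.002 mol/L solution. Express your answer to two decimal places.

pH = 3.17

HOCN ⇌ OCN- + H+
Ka = 10^(−3.47) = 3.39 × 10^-4
Ka = x²/(0.002 − x) = 3.39 × 10^-4
The 5% rule fails; solving x² + Ka·x − Ka·C₀ = 0 exactly:
x = [−0.000339 + √(0.000339² + 2.71e-06)]/2 = 6.71 × 10^-4 M
pH = −log[H+] = −log(6.71 × 10^-4) = 3.17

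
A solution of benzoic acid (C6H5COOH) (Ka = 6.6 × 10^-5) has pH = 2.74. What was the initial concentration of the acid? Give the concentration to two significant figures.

C₀ = 5.2 × 10^-2 M

[H+] = 10^(-2.74) = 1.82 × 10^-3 M = x
Ka = x²/(C₀ − x) ⇒ C₀ = x + x²/Ka
C₀ = 1.82 × 10^-3 + (1.82 × 10^-3)²/(6.6 × 10^-5) = 5.20 × 10^-2 M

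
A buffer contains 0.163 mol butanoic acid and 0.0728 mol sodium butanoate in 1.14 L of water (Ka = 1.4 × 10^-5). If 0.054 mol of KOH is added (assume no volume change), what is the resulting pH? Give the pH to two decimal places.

pH = 4.92

OH- converts CH3(CH2)2COOH to CH3(CH2)2COO-: CH3(CH2)2COOH → 0.109 mol, CH3(CH2)2COO- → 0.127 mol.
pKa = −log(1.4 × 10^-5) = 4.854
Henderson–Hasselbalch with mole ratio 0.127/0.109: pH = 4.854 + (+0.066)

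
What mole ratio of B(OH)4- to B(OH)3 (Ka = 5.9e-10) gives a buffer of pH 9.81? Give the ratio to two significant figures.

ratio = 3.8

pKa = -log(5.9 × 10^-10) = 9.229
pH = pKa + log(r) ⇒ log(r) = 9.81 − 9.229 = +0.581
r = [B(OH)4-]/[B(OH)3] = 10^(+0.581) = 3.81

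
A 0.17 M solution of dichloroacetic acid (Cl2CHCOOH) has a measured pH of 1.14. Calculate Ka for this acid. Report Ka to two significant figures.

[H+] = 10^(-1.14) = 7.24 × 10^-2 M
At equilibrium [HA] = 0.17 − 7.24 × 10^-2 = 9.76 × 10^-2 M
Ka = [H+][A-]/[HA] = (7.24 × 10^-2)² / 9.76 × 10^-2 = 5.4 × 10^-2

Ka = 5.4 × 10^-2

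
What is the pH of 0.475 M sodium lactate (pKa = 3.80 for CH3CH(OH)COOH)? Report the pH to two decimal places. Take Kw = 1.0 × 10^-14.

CH3CH(OH)COO- is the conjugate base of the weak acid CH3CH(OH)COOH.
Ka = 10^(−3.80) = 1.58 × 10^-4
Kb = Kw/Ka = 1.0×10^-14 / 1.58 × 10^-4 = 6.33 × 10^-11
From the ICE table, Kb = [OH-]²/(0.475 − [OH-]) = 6.33 × 10^-11.
Neglecting [OH-] in the denominator: [OH-] = √(6.33 × 10^-11 × 0.475) = 5.48 × 10^-6 M
pOH = 5.26, so pH = 14.00 − pOH = 8.74

pH = 8.74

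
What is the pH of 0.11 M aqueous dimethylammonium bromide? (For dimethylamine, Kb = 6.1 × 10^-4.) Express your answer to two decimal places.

pH = 5.87

(CH3)2NH2+ is the conjugate acid of the weak base (CH3)2NH.
Ka = Kw/Kb = 1.0×10^-14 / 6.1 × 10^-4 = 1.64 × 10^-11
Let x = [H+] at equilibrium. Ka = x²/(0.11 − x).
Assume x ≪ 0.11: x ≈ √(1.64 × 10^-11 × 0.11) = 1.34 × 10^-6 M
(x/C₀ = 0.0012% < 5%, so the approximation holds.)
pH = −log[H+] = −log(1.34 × 10^-6) = 5.87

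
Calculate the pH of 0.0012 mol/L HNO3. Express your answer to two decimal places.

HNO3 is a strong acid and dissociates completely, so [H+] = 0.0012 M.
pH = -log(0.0012) = 2.92

pH = 2.92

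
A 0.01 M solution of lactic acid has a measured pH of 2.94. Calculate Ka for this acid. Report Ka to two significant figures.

[H+] = 10^(-2.94) = 1.15 × 10^-3 M
At equilibrium [HA] = 0.01 − 1.15 × 10^-3 = 8.85 × 10^-3 M
Ka = [H+][A-]/[HA] = (1.15 × 10^-3)² / 8.85 × 10^-3 = 1.5 × 10^-4

Ka = 1.5 × 10^-4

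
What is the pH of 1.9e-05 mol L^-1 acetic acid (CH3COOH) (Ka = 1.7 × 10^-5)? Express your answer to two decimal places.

CH3COOH ⇌ CH3COO- + H+
Ka = [H+]²/(1.9e-05 − [H+]) = 1.7 × 10^-5
[H+] is not negligible relative to C₀; solve [H+]² + 1.7e-05·[H+] − 3.23e-10 = 0.
[H+] = [−1.7e-05 + √(1.7e-05² + 1.29e-09)]/2 = 1.14 × 10^-5 M
pH = −log(1.14 × 10^-5) = 4.94

pH = 4.94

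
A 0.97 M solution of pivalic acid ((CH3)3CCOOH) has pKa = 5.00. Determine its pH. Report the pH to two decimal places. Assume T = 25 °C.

(CH3)3CCOOH ⇌ (CH3)3CCOO- + H+
Ka = 10^(−5.00) = 1.00 × 10^-5
From the ICE table, Ka = [H+]²/(0.97 − [H+]) = 1.00 × 10^-5.
Neglecting [H+] in the denominator: [H+] = √(1.00 × 10^-5 × 0.97) = 3.11 × 10^-3 M
pH = −log(3.11 × 10^-3) = 2.51

pH = 2.51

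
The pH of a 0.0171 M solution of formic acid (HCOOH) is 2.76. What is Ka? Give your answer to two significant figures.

Ka = 2.0 × 10^-4

[H+] = 10^(-2.76) = 1.74 × 10^-3 M
At equilibrium [HA] = 0.0171 − 1.74 × 10^-3 = 1.54 × 10^-2 M
Ka = [H+][A-]/[HA] = (1.74 × 10^-3)² / 1.54 × 10^-2 = 2.0 × 10^-4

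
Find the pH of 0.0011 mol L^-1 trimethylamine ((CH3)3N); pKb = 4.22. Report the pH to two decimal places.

pH = 10.36

(CH3)3N + H2O ⇌ (CH3)3NH+ + OH-
Kb = 10^(−4.22) = 6.03 × 10^-5
Let x = [OH-] at equilibrium. Kb = x²/(0.0011 − x).
The 5% rule fails; solving x² + Kb·x − Kb·C₀ = 0 exactly:
x = [−6.03e-05 + √(6.03e-05² + 2.65e-07)]/2 = 2.29 × 10^-4 M
pOH = −log(2.29 × 10^-4) = 3.64; pH = 14.00 − 3.64 = 10.36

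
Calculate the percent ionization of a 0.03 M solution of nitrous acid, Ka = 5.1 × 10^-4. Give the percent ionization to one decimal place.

12.2%

HNO2 ⇌ NO2- + H+; let x = [H+] at equilibrium.
Solve x² + 0.00051x − 1.53e-05 = 0 → x = 3.66 × 10^-3 M
Fraction ionized = 3.66 × 10^-3 / 0.03 = 0.1220 → 12.2%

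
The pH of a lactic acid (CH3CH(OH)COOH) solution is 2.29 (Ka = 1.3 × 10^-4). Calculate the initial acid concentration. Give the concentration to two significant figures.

[H+] = 10^(-2.29) = 5.13 × 10^-3 M = x
Ka = x²/(C₀ − x) ⇒ C₀ = x + x²/Ka
C₀ = 5.13 × 10^-3 + (5.13 × 10^-3)²/(1.3 × 10^-4) = 2.08 × 10^-1 M

C₀ = 2.1 × 10^-1 M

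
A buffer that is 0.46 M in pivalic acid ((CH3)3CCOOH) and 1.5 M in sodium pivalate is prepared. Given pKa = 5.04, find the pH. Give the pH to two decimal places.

pH = 5.55

pH = pKa + log([A⁻]/[HA]) = 5.04 + log(1.5/0.46)
pH = 5.04 + (+0.513) = 5.55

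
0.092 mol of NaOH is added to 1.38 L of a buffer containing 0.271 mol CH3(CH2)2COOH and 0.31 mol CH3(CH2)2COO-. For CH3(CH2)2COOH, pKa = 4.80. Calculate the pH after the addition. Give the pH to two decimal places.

pH = 5.15

OH- converts CH3(CH2)2COOH to CH3(CH2)2COO-: CH3(CH2)2COOH → 0.179 mol, CH3(CH2)2COO- → 0.402 mol.
pH = pKa + log([A⁻]/[HA]) = 4.80 + log(0.402/0.179) = 4.80 +0.351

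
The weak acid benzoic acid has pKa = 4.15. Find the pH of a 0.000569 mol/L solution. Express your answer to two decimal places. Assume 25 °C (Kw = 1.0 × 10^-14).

pH = 3.77

C6H5COOH ⇌ C6H5COO- + H+
Ka = 10^(−4.15) = 7.08 × 10^-5
Ka = [H+]²/(0.000569 − [H+]) = 7.08 × 10^-5
The 5% rule fails; solving [H+]² + Ka·[H+] − Ka·C₀ = 0 exactly:
[H+] = (−Ka + √(Ka² + 4·Ka·C₀))/2 = 1.68 × 10^-4 M
pH = −log(1.68 × 10^-4) = 3.77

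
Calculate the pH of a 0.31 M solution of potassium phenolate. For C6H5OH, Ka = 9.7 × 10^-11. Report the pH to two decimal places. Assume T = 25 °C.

pH = 11.75

C6H5O- is the conjugate base of the weak acid C6H5OH.
Kb = Kw/Ka = 1.0×10^-14 / 9.7 × 10^-11 = 1.03 × 10^-4
Let x = [OH-] at equilibrium. Kb = x²/(0.31 − x).
Since Kb ≪ C₀, x ≈ √(Kb·C₀) = 5.65 × 10^-3 M.
(x/C₀ = 1.8% < 5%, so the approximation holds.)
pOH = −log(5.65 × 10^-3) = 2.25; pH = 14.00 − 2.25 = 11.75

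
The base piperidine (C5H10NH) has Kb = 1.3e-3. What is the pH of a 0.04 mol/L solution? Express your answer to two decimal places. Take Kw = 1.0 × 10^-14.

C5H10NH + H2O ⇌ C5H10NH2+ + OH-
From the ICE table, Kb = [OH-]²/(0.04 − [OH-]) = 1.3 × 10^-3.
The 5% rule fails; solving [OH-]² + Kb·[OH-] − Kb·C₀ = 0 exactly:
[OH-] = (−Kb + √(Kb² + 4·Kb·C₀))/2 = 6.59 × 10^-3 M
pOH = 2.18, so pH = 14.00 − pOH = 11.82

pH = 11.82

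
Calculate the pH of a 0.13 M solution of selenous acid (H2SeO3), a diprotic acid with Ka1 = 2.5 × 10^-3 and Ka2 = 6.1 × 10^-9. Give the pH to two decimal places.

Since Ka1 ≫ Ka2, the first ionization dominates [H+].
Ka1 = x²/(0.13 − x) = 2.5 × 10^-3
Solving the quadratic: x = (−Ka1 + √(Ka1² + 4·Ka1·C₀))/2 = 1.68 × 10^-2 M
pH = −log(1.68 × 10^-2) = 1.77

pH = 1.77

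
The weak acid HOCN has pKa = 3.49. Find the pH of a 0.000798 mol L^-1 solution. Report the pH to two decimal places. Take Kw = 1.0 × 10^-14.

pH = 3.43

HOCN ⇌ OCN- + H+
Ka = 10^(−3.49) = 3.24 × 10^-4
From the ICE table, Ka = [H+]²/(0.000798 − [H+]) = 3.24 × 10^-4.
The 5% rule fails; solving [H+]² + Ka·[H+] − Ka·C₀ = 0 exactly:
[H+] = (−Ka + √(Ka² + 4·Ka·C₀))/2 = 3.72 × 10^-4 M
pH = −log[H+] = −log(3.72 × 10^-4) = 3.43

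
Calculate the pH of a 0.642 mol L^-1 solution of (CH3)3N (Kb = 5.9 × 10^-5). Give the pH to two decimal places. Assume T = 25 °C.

pH = 11.79

(CH3)3N + H2O ⇌ (CH3)3NH+ + OH-
Kb = x²/(0.642 − x) = 5.9 × 10^-5
Neglecting x in the denominator: x = √(5.9 × 10^-5 × 0.642) = 6.15 × 10^-3 M
(x/C₀ = 0.96% < 5%, so the approximation holds.)
pOH = 2.21, so pH = 14.00 − pOH = 11.79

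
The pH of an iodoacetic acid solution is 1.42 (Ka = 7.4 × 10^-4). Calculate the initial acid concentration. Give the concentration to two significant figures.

C₀ = 2.0 M

[H+] = 10^(-1.42) = 3.80 × 10^-2 M = x
Ka = x²/(C₀ − x) ⇒ C₀ = x + x²/Ka
C₀ = 3.80 × 10^-2 + (3.80 × 10^-2)²/(7.4 × 10^-4) = 1.99 M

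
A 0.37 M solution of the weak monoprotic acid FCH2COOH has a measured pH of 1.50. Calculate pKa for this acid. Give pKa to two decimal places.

[H+] = 10^(-1.50) = 3.16 × 10^-2 M
At equilibrium [HA] = 0.37 − 3.16 × 10^-2 = 3.38 × 10^-1 M
Ka = [H+][A-]/[HA] = (3.16 × 10^-2)² / 3.38 × 10^-1 = 2.95 × 10^-3
pKa = -log(2.95 × 10^-3) = 2.53

pKa = 2.53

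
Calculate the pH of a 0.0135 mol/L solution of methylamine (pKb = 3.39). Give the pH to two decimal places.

CH3NH2 + H2O ⇌ CH3NH3+ + OH-
Kb = 10^(−3.39) = 4.07 × 10^-4
Kb = x²/(0.0135 − x) = 4.07 × 10^-4
x is not negligible relative to C₀; solve x² + 0.000407·x − 5.49e-06 = 0.
x = (−Kb + √(Kb² + 4·Kb·C₀))/2 = 2.15 × 10^-3 M
pOH = −log(2.15 × 10^-3) = 2.67; pH = 14.00 − 2.67 = 11.33

pH = 11.33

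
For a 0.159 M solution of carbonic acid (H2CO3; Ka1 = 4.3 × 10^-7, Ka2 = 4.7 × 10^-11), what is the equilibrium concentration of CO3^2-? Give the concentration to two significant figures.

First ionization gives [H+] ≈ [HCO3-] = 2.61 × 10^-4 M.
Second step: Ka2 = [H+][CO3^2-]/[HCO3-] ≈ [CO3^2-] (since [H+] ≈ [HCO3-]).
So [CO3^2-] ≈ Ka2.

4.7 × 10^-11 M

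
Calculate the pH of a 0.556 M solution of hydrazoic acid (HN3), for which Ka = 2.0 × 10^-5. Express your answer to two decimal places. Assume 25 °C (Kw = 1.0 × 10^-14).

HN3 ⇌ N3- + H+
Ka = x²/(0.556 − x) = 2.0 × 10^-5
Neglecting x in the denominator: x = √(2.0 × 10^-5 × 0.556) = 3.33 × 10^-3 M
Check: 0.6% ionized — well under 5%, approximation valid.
pH = −log[H+] = −log(3.33 × 10^-3) = 2.48

pH = 2.48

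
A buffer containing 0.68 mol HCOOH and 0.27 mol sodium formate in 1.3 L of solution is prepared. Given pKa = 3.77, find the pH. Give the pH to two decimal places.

pH = pKa + log([A⁻]/[HA]) = 3.77 + log(0.27/0.68)
pH = 3.77 + (-0.401) = 3.37

pH = 3.37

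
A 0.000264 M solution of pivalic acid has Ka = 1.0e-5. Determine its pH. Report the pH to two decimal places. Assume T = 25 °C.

pH = 4.33

(CH3)3CCOOH ⇌ (CH3)3CCOO- + H+
Ka = [H+]²/(0.000264 − [H+]) = 1.0 × 10^-5
The 5% rule fails; solving [H+]² + Ka·[H+] − Ka·C₀ = 0 exactly:
[H+] = [−1e-05 + √(1e-05² + 1.06e-08)]/2 = 4.66 × 10^-5 M
pH = −log(4.66 × 10^-5) = 4.33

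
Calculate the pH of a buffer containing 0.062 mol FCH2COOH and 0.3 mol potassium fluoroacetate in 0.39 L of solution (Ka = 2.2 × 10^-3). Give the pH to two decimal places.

pH = 3.34

pKa = −log(2.2 × 10^-3) = 2.658
Using pH = pKa + log([base]/[acid]) with [base]/[acid] = 0.3/0.062:
pH = 2.658 + (+0.685) = 3.34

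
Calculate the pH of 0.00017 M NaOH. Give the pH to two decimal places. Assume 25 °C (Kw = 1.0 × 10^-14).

pH = 10.23

NaOH is a strong base; [OH-] = 0.00017 M.
pOH = -log(0.00017) = 3.77
pH = 14.00 - 3.77 = 10.23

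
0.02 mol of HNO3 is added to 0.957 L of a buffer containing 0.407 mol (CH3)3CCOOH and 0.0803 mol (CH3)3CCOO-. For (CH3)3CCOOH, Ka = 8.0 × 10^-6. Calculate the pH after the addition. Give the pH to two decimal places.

pH = 4.25

Added H+ converts (CH3)3CCOO- to (CH3)3CCOOH: (CH3)3CCOOH → 0.427 mol, (CH3)3CCOO- → 0.0603 mol.
pKa = −log(8.0 × 10^-6) = 5.097
pH = pKa + log(n_(CH3)3CCOO-/n_(CH3)3CCOOH) = 5.097 + log(0.0603/0.427) = 5.097 + (-0.850)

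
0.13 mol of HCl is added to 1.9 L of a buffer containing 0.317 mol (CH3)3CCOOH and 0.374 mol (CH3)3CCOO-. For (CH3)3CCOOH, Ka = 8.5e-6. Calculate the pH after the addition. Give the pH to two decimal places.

pH = 4.81

Added H+ converts (CH3)3CCOO- to (CH3)3CCOOH: (CH3)3CCOOH → 0.447 mol, (CH3)3CCOO- → 0.244 mol.
pKa = −log(8.5 × 10^-6) = 5.071
pH = pKa + log(n_(CH3)3CCOO-/n_(CH3)3CCOOH) = 5.071 + log(0.244/0.447) = 5.071 + (-0.263)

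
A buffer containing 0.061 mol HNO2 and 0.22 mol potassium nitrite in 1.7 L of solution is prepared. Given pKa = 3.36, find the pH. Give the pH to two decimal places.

Using pH = pKa + log([base]/[acid]) with [base]/[acid] = 0.22/0.061:
pH = 3.36 + (+0.557) = 3.92

pH = 3.92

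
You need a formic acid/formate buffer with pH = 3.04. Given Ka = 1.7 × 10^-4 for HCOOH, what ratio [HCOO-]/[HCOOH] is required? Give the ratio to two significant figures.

pKa = -log(1.7 × 10^-4) = 3.770
pH = pKa + log(r) ⇒ log(r) = 3.04 − 3.770 = -0.730
r = [HCOO-]/[HCOOH] = 10^(-0.730) = 0.186

ratio = 0.19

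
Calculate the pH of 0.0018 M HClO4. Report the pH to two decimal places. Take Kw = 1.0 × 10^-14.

HClO4 is a strong acid and dissociates completely, so [H+] = 0.0018 M.
pH = -log(0.0018) = 2.74

pH = 2.74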